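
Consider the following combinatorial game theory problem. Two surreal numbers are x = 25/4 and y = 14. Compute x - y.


x = 25/4, y = 14
Converting to common denominator: 4
x = 25/4, y = 56/4
x - y = 25/4 - 14 = -31/4

-31/4


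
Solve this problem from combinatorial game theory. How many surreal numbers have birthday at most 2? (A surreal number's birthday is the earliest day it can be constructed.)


Day 0: {|} = 0 is born. Count = 1.
Day n: the number of surreal numbers born by day n is 2^(n+1) - 1.
By day 0: 2^1 - 1 = 1
By day 1: 2^2 - 1 = 3
By day 2: 2^3 - 1 = 7
By day 2: 7 surreal numbers.

7


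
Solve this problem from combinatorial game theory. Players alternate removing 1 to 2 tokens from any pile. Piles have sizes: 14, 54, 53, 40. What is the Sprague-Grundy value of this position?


Subtraction set: {1, 2}
For this subtraction set, G(n) = n mod 3 (period = max + 1 = 3).
Pile 1 (size 14): G(14) = 14 mod 3 = 2
Pile 2 (size 54): G(54) = 54 mod 3 = 0
Pile 3 (size 53): G(53) = 53 mod 3 = 2
Pile 4 (size 40): G(40) = 40 mod 3 = 1
Total Grundy value = XOR of all: 2 XOR 0 XOR 2 XOR 1 = 1

1


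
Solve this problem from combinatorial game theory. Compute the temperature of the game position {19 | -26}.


The game is {19 | -26}, a switch {a | b} with numbers a > b.
Cooling {a | b} by t gives {a - t | b + t}, which stops being hot when a - t = b + t, i.e. at t = (a - b)/2. So the temperature of a switch is (a - b)/2.
Temperature = (Left option - Right option) / 2
= (19 - (-26)) / 2
= 45 / 2
= 45/2

45/2


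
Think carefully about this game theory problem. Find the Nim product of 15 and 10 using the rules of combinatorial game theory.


Nim multiplication is bilinear over XOR: (u XOR v) * w = (u*w) XOR (v*w).
So we split each operand into its bit components and XOR the pairwise Nim products.
15 = 1 + 2 + 4 + 8 (as XOR of powers of 2).
10 = 2 + 8 (as XOR of powers of 2).
Using the standard Nim-product table on single bits:
  2*2 = 3,   2*4 = 8,   2*8 = 12,
  4*4 = 6,   4*8 = 11,  8*8 = 13,
and  1*x = x (identity), k*l = l*k (commutative).
Pairwise Nim products:
  1 * 2 = 2
  1 * 8 = 8
  2 * 2 = 3
  2 * 8 = 12
  4 * 2 = 8
  4 * 8 = 11
  8 * 2 = 12
  8 * 8 = 13
XOR them: 2 XOR 8 XOR 3 XOR 12 XOR 8 XOR 11 XOR 12 XOR 13 = 7.
Result: 15 * 10 = 7 (in Nim).

7


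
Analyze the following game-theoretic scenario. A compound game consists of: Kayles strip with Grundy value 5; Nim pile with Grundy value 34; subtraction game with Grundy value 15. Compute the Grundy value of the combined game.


By the Sprague-Grundy theorem, the Grundy value of a sum of games is the XOR of individual Grundy values.
Kayles strip: Grundy value = 5. Running XOR: 0 XOR 5 = 5
Nim pile: Grundy value = 34. Running XOR: 5 XOR 34 = 39
subtraction game: Grundy value = 15. Running XOR: 39 XOR 15 = 40
The combined Grundy value is 40.

40


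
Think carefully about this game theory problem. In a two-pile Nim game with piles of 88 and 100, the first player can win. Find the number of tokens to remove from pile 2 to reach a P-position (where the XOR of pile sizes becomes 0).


Piles: 88 and 100
Current XOR: 88 XOR 100 = 60 (non-zero, so this is an N-position).
To make the XOR zero, we need to find a move that balances the piles.
For pile 2 (size 100): target = 100 XOR 60 = 88
We reduce pile 2 from 100 to 88.
Tokens removed: 100 - 88 = 12
Verification: 88 XOR 88 = 0

12


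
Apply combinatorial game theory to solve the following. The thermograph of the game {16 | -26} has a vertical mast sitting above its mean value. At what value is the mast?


Game = {16 | -26}, a switch {a | b} with numbers a > b.
Its thermograph has left wall a - t and right wall b + t, which meet at t = (a - b)/2, where both equal (a + b)/2. So the mast (mean value) is at (a + b)/2.
Mean = (16 + (-26))/2 = -10/2 = -5

-5


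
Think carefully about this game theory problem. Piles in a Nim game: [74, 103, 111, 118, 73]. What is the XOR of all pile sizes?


We need the XOR (exclusive or) of all pile sizes.
After XOR-ing pile 1 (size 74): 0 XOR 74 = 74
After XOR-ing pile 2 (size 103): 74 XOR 103 = 45
After XOR-ing pile 3 (size 111): 45 XOR 111 = 66
After XOR-ing pile 4 (size 118): 66 XOR 118 = 52
After XOR-ing pile 5 (size 73): 52 XOR 73 = 125
The Nim-value of this position is 125.

125


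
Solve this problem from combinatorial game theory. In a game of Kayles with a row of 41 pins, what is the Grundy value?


Kayles: a move removes 1 or 2 adjacent pins from a contiguous row.
Removing pins from a row of k leaves two independent rows (a, b) with a + b = k - 1 (one pin) or a + b = k - 2 (two pins); an end removal gives a = 0.
By Sprague-Grundy, G(k) = mex{ G(a) XOR G(b) } over all these splits. G(0) = 0.
G(1): splits (0,0):0^0=0 -> mex({0}) = 1
G(2): splits (0,1):0^1=1 (0,0):0^0=0 -> mex({0, 1}) = 2
G(3): splits (0,2):0^2=2 (1,1):1^1=0 (0,1):0^1=1 -> mex({0, 1, 2}) = 3
G(4): splits (0,3):0^3=3 (1,2):1^2=3 (0,2):0^2=2 (1,1):1^1=0 -> mex({0, 2, 3}) = 1
G(5): splits (0,4):0^1=1 (1,3):1^3=2 (2,2):2^2=0 (0,3):0^3=3 (1,2):1^2=3 -> mex({0, 1, 2, 3}) = 4
G(6) = mex({0, 1, 2, 4}) = 3
G(7) = mex({0, 1, 3, 4, 5}) = 2
G(8) = mex({0, 2, 3, 5, 6}) = 1
G(9) = mex({0, 1, 2, 3, 6, 7}) = 4
G(10) = mex({0, 1, 3, 4, 5, 7}) = 2
G(11) = mex({0, 1, 2, 3, 4, 5}) = 6
G(12) = mex({0, 1, 2, 3, 5, 6, 7}) = 4
G(13) = mex({0, 2, 3, 4, 6, 7}) = 1
G(14) = mex({0, 1, 4, 5, 6, 7}) = 2
G(15) = mex({0, 1, 2, 3, 4, 5, 6}) = 7
G(16) = mex({0, 2, 3, 5, 6, 7}) = 1
G(17) = mex({0, 1, 2, 3, 5, 6, 7}) = 4
G(18) = mex({0, 1, 2, 4, 5, 6}) = 3
G(19) = mex({0, 1, 3, 4, 5, 7}) = 2
G(20) = mex({0, 2, 3, 4, 5, 6, 7}) = 1
G(21) = mex({0, 1, 2, 3, 5, 6, 7}) = 4
G(22) = mex({0, 1, 2, 3, 4, 5, 7}) = 6
G(23) = mex({0, 1, 2, 3, 4, 5, 6}) = 7
G(24) = mex({0, 1, 2, 3, 5, 6, 7}) = 4
G(25) = mex({0, 2, 3, 4, 6, 7}) = 1
G(26) = mex({0, 1, 3, 4, 5, 6, 7}) = 2
G(27) = mex({0, 1, 2, 3, 4, 5, 6, 7}) = 8
G(28) = mex({0, 1, 2, 3, 4, 6, 7, 8}) = 5
G(29) = mex({0, 1, 2, 3, 5, 6, 7, 8, 9}) = 4
G(30) = mex({0, 1, 2, 3, 4, 5, 6, 9, 10}) = 7
G(31) = mex({0, 1, 3, 4, 5, 7, 10, 11}) = 2
G(32) = mex({0, 2, 3, 4, 5, 6, 7, 9, 11}) = 1
G(33) = mex({0, 1, 2, 3, 4, 5, 6, 7, 9, 12}) = 8
G(34) = mex({0, 1, 2, 3, 4, 5, 7, 8, 11, 12}) = 6
G(35) = mex({0, 1, 2, 3, 4, 5, 6, 8, 9, 10, 11}) = 7
G(36) = mex({0, 1, 2, 3, 5, 6, 7, 9, 10}) = 4
G(37) = mex({0, 2, 3, 4, 6, 7, 9, 10, 11, 12}) = 1
G(38) = mex({0, 1, 3, 4, 5, 6, 7, 9, 10, 11, 12}) = 2
G(39) = mex({0, 1, 2, 4, 5, 6, 7, 9, 10, 12, 14}) = 3
G(40) = mex({0, 2, 3, 4, 6, 7, 11, 12, 14}) = 1
G(41) = mex({0, 1, 2, 3, 5, 6, 7, 9, 10, 11, 12}) = 4
Therefore G(41) = 4.

4


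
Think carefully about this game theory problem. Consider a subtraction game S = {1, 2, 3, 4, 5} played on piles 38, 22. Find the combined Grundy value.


Subtraction set: {1, 2, 3, 4, 5}
For this subtraction set, G(n) = n mod 6 (period = max + 1 = 6).
Pile 1 (size 38): G(38) = 38 mod 6 = 2
Pile 2 (size 22): G(22) = 22 mod 6 = 4
Total Grundy value = XOR of all: 2 XOR 4 = 6

6


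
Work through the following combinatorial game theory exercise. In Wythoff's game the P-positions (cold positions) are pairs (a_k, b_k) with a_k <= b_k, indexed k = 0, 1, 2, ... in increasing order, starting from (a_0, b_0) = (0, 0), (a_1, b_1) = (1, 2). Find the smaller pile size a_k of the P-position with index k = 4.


By Wythoff's theorem, a_k = floor(k * phi) and b_k = floor(k * phi^2) = a_k + k, where phi = (1 + sqrt(5))/2 is the golden ratio.
phi = (1 + sqrt(5))/2 = 1.618034
k = 4
k * phi = 4 * 1.618034 = 6.472136
a_4 = floor(k * phi) = 6

6


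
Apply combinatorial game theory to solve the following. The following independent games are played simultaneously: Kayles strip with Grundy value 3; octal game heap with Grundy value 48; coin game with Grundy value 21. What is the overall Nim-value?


By the Sprague-Grundy theorem, the Grundy value of a sum of games is the XOR of individual Grundy values.
Kayles strip: Grundy value = 3. Running XOR: 0 XOR 3 = 3
octal game heap: Grundy value = 48. Running XOR: 3 XOR 48 = 51
coin game: Grundy value = 21. Running XOR: 51 XOR 21 = 38
The combined Grundy value is 38.

38


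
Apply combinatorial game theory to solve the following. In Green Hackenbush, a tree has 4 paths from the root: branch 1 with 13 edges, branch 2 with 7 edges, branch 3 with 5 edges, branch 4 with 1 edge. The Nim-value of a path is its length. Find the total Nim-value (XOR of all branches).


The tree has 4 branches from the ground vertex.
In Green Hackenbush, the Nim-value of a simple path of length k is k.
Branch 1: length 13, Nim-value = 13
Branch 2: length 7, Nim-value = 7
Branch 3: length 5, Nim-value = 5
Branch 4: length 1, Nim-value = 1
Total Nim-value = XOR of all branch values:
0 XOR 13 = 13
13 XOR 7 = 10
10 XOR 5 = 15
15 XOR 1 = 14
Nim-value of the tree = 14

14


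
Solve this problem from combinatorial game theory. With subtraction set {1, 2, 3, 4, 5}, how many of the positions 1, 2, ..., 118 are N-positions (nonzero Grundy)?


Subtraction set S = {1, 2, 3, 4, 5}, so G(n) = n mod 6.
G(n) = 0 when n is a multiple of 6.
Multiples of 6 in [1, 118]: 19
N-positions (nonzero Grundy) = 118 - 19 = 99

99


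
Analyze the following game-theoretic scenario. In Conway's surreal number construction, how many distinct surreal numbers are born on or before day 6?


Day 0: {|} = 0 is born. Count = 1.
Day n: the number of surreal numbers born by day n is 2^(n+1) - 1.
By day 0: 2^1 - 1 = 1
By day 1: 2^2 - 1 = 3
By day 2: 2^3 - 1 = 7
By day 3: 2^4 - 1 = 15
By day 4: 2^5 - 1 = 31
By day 5: 2^6 - 1 = 63
By day 6: 2^7 - 1 = 127
By day 6: 127 surreal numbers.

127


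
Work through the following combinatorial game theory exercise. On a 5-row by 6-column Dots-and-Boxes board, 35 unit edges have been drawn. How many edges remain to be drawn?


Grid: 5 x 6 boxes, i.e. 6 rows and 7 columns of dots.
Horizontal edges: (rows + 1) * cols = 6 * 6 = 36
Vertical edges: rows * (cols + 1) = 5 * 7 = 35
Total edges: 36 + 35 = 71
Edges drawn: 35
Remaining: 71 - 35 = 36

36


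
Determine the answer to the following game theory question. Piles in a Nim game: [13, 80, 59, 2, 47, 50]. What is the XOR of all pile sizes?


We need the XOR (exclusive or) of all pile sizes.
After XOR-ing pile 1 (size 13): 0 XOR 13 = 13
After XOR-ing pile 2 (size 80): 13 XOR 80 = 93
After XOR-ing pile 3 (size 59): 93 XOR 59 = 102
After XOR-ing pile 4 (size 2): 102 XOR 2 = 100
After XOR-ing pile 5 (size 47): 100 XOR 47 = 75
After XOR-ing pile 6 (size 50): 75 XOR 50 = 121
The Nim-value of this position is 121.

121


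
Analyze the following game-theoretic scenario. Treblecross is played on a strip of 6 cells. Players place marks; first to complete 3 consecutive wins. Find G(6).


Treblecross: place X on empty cells; 3-in-a-row wins.
Playing within two cells of an existing X lets the opponent win at once, so sensible play treats the cells i-2..i+2 around each X as dead. The player left with no safe cell loses, so this is a normal-play take-away game on strips of safe cells.
Placing X at cell i (0-indexed) of a strip of k safe cells leaves independent strips of sizes max(0, i-2) and max(0, k-i-3). Hence G(k) = mex{ G(max(0,i-2)) XOR G(max(0,k-i-3)) : 0 <= i < k }, with G(0) = 0.
G(1): splits (0,0):0^0=0 -> mex({0}) = 1
G(2): splits (0,0):0^0=0 -> mex({0}) = 1
G(3): splits (0,0):0^0=0 -> mex({0}) = 1
G(4): splits (0,1):0^1=1 (0,0):0^0=0 -> mex({0, 1}) = 2
G(5): splits (0,2):0^1=1 (0,1):0^1=1 (0,0):0^0=0 -> mex({0, 1}) = 2
G(6) = mex({1}) = 0
Therefore G(6) = 0.

0


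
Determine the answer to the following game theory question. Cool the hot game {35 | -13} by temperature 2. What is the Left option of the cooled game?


Original game: {35 | -13} (a switch {a | b} with a > b).
Cooling by t (for t below the temperature (a - b)/2 = 24) taxes each move by t: {a | b} cooled by t is {a - t | b + t}.
Cooling amount: t = 2
Cooled Left option: 35 - 2 = 33
Cooled Right option: -13 + 2 = -11
Cooled game: {33 | -11}
Left option = 33

33


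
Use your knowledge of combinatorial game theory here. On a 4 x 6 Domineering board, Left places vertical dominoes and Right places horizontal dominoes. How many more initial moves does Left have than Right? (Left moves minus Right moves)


Board is 4 x 6 (rows x cols).
Left (vertical) placements: (rows-1) * cols = 3 * 6 = 18
Right (horizontal) placements: rows * (cols-1) = 4 * 5 = 20
Advantage = Left - Right = 18 - 20 = -2

-2


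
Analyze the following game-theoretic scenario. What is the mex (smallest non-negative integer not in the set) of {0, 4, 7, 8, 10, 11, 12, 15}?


Set = {0, 4, 7, 8, 10, 11, 12, 15}
0 is in the set.
1 is NOT in the set. This is the mex.
mex = 1

1


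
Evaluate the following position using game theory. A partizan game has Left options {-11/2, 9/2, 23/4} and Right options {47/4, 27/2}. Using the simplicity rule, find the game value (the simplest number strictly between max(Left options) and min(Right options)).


Left options: {-11/2, 9/2, 23/4}, max = 23/4
Right options: {47/4, 27/2}, min = 47/4
All options are numbers and max(Left) < min(Right), so by the simplicity theorem the value is the simplest (earliest-born) number strictly between 23/4 and 47/4.
Integers 6 through 11 all lie strictly between 23/4 and 47/4.
Among integers, the simplest (lowest birthday = smallest |n|; 0 is born on day 0, +-n on day n) is 6.
No non-integer in the interval can be simpler: if x is a non-integer in the interval, then floor(x) or ceil(x) also lies in the interval (the interval contains an integer), and both are proper prefixes of x's sign expansion, i.e. born earlier. So the game value is 6.
Game value = 6

6


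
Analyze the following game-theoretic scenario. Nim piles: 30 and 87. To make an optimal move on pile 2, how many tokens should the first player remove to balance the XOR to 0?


Piles: 30 and 87
Current XOR: 30 XOR 87 = 73 (non-zero, so this is an N-position).
To make the XOR zero, we need to find a move that balances the piles.
For pile 2 (size 87): target = 87 XOR 73 = 30
We reduce pile 2 from 87 to 30.
Tokens removed: 87 - 30 = 57
Verification: 30 XOR 30 = 0

57


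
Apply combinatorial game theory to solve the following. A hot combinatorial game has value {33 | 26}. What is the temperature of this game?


The game is {33 | 26}, a switch {a | b} with numbers a > b.
Cooling {a | b} by t gives {a - t | b + t}, which stops being hot when a - t = b + t, i.e. at t = (a - b)/2. So the temperature of a switch is (a - b)/2.
Temperature = (Left option - Right option) / 2
= (33 - (26)) / 2
= 7 / 2
= 7/2

7/2


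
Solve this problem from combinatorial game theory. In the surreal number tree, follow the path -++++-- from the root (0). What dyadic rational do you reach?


Sign expansion: -++++--
Rule: track bounds (lo, hi), initially (-inf, +inf). On '+', the current value becomes lo and we move to the simplest number in (value, hi): value + 1 if hi = +inf, otherwise the midpoint (value + hi)/2. On '-', the current value becomes hi and we move to value - 1 if lo = -inf, otherwise the midpoint (lo + value)/2.
Start at 0.
Step 1: sign = -, move left. Bounds: (-inf, 0). Value = -1
Step 2: sign = +, move right. Bounds: (-1, 0). Value = -1/2
Step 3: sign = +, move right. Bounds: (-1/2, 0). Value = -1/4
Step 4: sign = +, move right. Bounds: (-1/4, 0). Value = -1/8
Step 5: sign = +, move right. Bounds: (-1/8, 0). Value = -1/16
Step 6: sign = -, move left. Bounds: (-1/8, -1/16). Value = -3/32
Step 7: sign = -, move left. Bounds: (-1/8, -3/32). Value = -7/64
The surreal number with sign expansion -++++-- is -7/64.

-7/64


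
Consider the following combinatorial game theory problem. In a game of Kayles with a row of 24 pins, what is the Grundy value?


Kayles: a move removes 1 or 2 adjacent pins from a contiguous row.
Removing pins from a row of k leaves two independent rows (a, b) with a + b = k - 1 (one pin) or a + b = k - 2 (two pins); an end removal gives a = 0.
By Sprague-Grundy, G(k) = mex{ G(a) XOR G(b) } over all these splits. G(0) = 0.
G(1): splits (0,0):0^0=0 -> mex({0}) = 1
G(2): splits (0,1):0^1=1 (0,0):0^0=0 -> mex({0, 1}) = 2
G(3): splits (0,2):0^2=2 (1,1):1^1=0 (0,1):0^1=1 -> mex({0, 1, 2}) = 3
G(4): splits (0,3):0^3=3 (1,2):1^2=3 (0,2):0^2=2 (1,1):1^1=0 -> mex({0, 2, 3}) = 1
G(5): splits (0,4):0^1=1 (1,3):1^3=2 (2,2):2^2=0 (0,3):0^3=3 (1,2):1^2=3 -> mex({0, 1, 2, 3}) = 4
G(6) = mex({0, 1, 2, 4}) = 3
G(7) = mex({0, 1, 3, 4, 5}) = 2
G(8) = mex({0, 2, 3, 5, 6}) = 1
G(9) = mex({0, 1, 2, 3, 6, 7}) = 4
G(10) = mex({0, 1, 3, 4, 5, 7}) = 2
G(11) = mex({0, 1, 2, 3, 4, 5}) = 6
G(12) = mex({0, 1, 2, 3, 5, 6, 7}) = 4
G(13) = mex({0, 2, 3, 4, 6, 7}) = 1
G(14) = mex({0, 1, 4, 5, 6, 7}) = 2
G(15) = mex({0, 1, 2, 3, 4, 5, 6}) = 7
G(16) = mex({0, 2, 3, 5, 6, 7}) = 1
G(17) = mex({0, 1, 2, 3, 5, 6, 7}) = 4
G(18) = mex({0, 1, 2, 4, 5, 6}) = 3
G(19) = mex({0, 1, 3, 4, 5, 7}) = 2
G(20) = mex({0, 2, 3, 4, 5, 6, 7}) = 1
G(21) = mex({0, 1, 2, 3, 5, 6, 7}) = 4
G(22) = mex({0, 1, 2, 3, 4, 5, 7}) = 6
G(23) = mex({0, 1, 2, 3, 4, 5, 6}) = 7
G(24) = mex({0, 1, 2, 3, 5, 6, 7}) = 4
Therefore G(24) = 4.

4


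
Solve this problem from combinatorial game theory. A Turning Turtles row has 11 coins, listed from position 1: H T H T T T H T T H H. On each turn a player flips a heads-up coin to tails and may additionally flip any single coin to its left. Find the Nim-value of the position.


Coins: H T H T T T H T T H H
Key fact: a single head at position k behaves exactly like a Nim heap of size k (turning it to T and optionally flipping a coin at j < k corresponds to moving the heap from k to j, or to 0), and heads combine as a disjunctive sum (two heads at the same place would cancel, matching j XOR j = 0). So the Nim-value is the XOR of the 1-indexed positions of the heads.
Face-up positions (1-indexed): [1, 3, 7, 10, 11]
XOR 0 with 1: 0 XOR 1 = 1
XOR 1 with 3: 1 XOR 3 = 2
XOR 2 with 7: 2 XOR 7 = 5
XOR 5 with 10: 5 XOR 10 = 15
XOR 15 with 11: 15 XOR 11 = 4
Nim-value = 4

4


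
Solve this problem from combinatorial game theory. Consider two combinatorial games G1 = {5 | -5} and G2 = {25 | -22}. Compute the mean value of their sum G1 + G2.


G1 = {5 | -5}, G2 = {25 | -22}
Each is a switch {a | b} with numbers a > b; its mean value is (a + b)/2, and mean value is additive over game sums: m(G1 + G2) = m(G1) + m(G2).
Mean of G1 = (5 + (-5))/2 = 0/2 = 0
Mean of G2 = (25 + (-22))/2 = 3/2 = 3/2
Mean of G1 + G2 = 0 + 3/2 = 3/2

3/2


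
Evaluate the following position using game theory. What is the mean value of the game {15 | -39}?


Game = {15 | -39}, a switch {a | b} with numbers a > b.
Its thermograph has left wall a - t and right wall b + t, which meet at t = (a - b)/2, where both equal (a + b)/2. So the mast (mean value) is at (a + b)/2.
Mean = (15 + (-39))/2 = -24/2 = -12

-12


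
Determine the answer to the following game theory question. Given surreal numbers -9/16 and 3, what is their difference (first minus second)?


x = -9/16, y = 3
Converting to common denominator: 16
x = -9/16, y = 48/16
x - y = -9/16 - 3 = -57/16

-57/16


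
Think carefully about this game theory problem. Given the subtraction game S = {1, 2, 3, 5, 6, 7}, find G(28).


The subtraction set is S = {1, 2, 3, 5, 6, 7}.
G(k) = mex{ G(k - s) : s in S, s <= k }. We compute iteratively: G(0) = 0.
G(1) = mex({0}) = 1
G(2) = mex({0, 1}) = 2
G(3) = mex({0, 1, 2}) = 3
G(4) = mex({1, 2, 3}) = 0
G(5) = mex({0, 2, 3}) = 1
G(6) = mex({0, 1, 3}) = 2
G(7) = mex({0, 1, 2}) = 3
G(8) = mex({1, 2, 3}) = 0
G(9) = mex({0, 2, 3}) = 1
G(10) = mex({0, 1, 3}) = 2
Observe that G(4)..G(10) = 0, 1, 2, 3, 0, 1, 2 repeats G(0)..G(6) = 0, 1, 2, 3, 0, 1, 2.
For k >= max(S) = 7, G(k) is determined by the previous 7 values G(k-7)..G(k-1); a window of 7 consecutive values has recurred shifted by 4, so by induction G(k + 4) = G(k) for all k >= 0: the sequence is periodic from the start with period 4.
One period: G(0..3) = 0, 1, 2, 3.
28 mod 4 = 0, so G(28) = G(0) = 0.

0


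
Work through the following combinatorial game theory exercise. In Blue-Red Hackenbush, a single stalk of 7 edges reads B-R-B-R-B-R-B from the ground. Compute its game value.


Edges (from ground): B-R-B-R-B-R-B
By Berlekamp's sign-expansion rule, a Blue-Red Hackenbush stalk has the value of the surreal number whose sign sequence is the edge sequence with B -> + and R -> -.
Sign sequence: +-+-+-+
Trace the sign expansion in the surreal number tree, starting from 0:
Edge 1: B (sign +) -> bounds (0, +inf), value = 1
Edge 2: R (sign -) -> bounds (0, 1), value = 1/2
Edge 3: B (sign +) -> bounds (1/2, 1), value = 3/4
Edge 4: R (sign -) -> bounds (1/2, 3/4), value = 5/8
Edge 5: B (sign +) -> bounds (5/8, 3/4), value = 11/16
Edge 6: R (sign -) -> bounds (5/8, 11/16), value = 21/32
Edge 7: B (sign +) -> bounds (21/32, 11/16), value = 43/64
Game value = 43/64

43/64


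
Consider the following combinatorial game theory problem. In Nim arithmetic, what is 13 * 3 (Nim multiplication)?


Nim multiplication is bilinear over XOR: (u XOR v) * w = (u*w) XOR (v*w).
So we split each operand into its bit components and XOR the pairwise Nim products.
13 = 1 + 4 + 8 (as XOR of powers of 2).
3 = 1 + 2 (as XOR of powers of 2).
Using the standard Nim-product table on single bits:
  2*2 = 3,   2*4 = 8,   2*8 = 12,
  4*4 = 6,   4*8 = 11,  8*8 = 13,
and  1*x = x (identity), k*l = l*k (commutative).
Pairwise Nim products:
  1 * 1 = 1
  1 * 2 = 2
  4 * 1 = 4
  4 * 2 = 8
  8 * 1 = 8
  8 * 2 = 12
XOR them: 1 XOR 2 XOR 4 XOR 8 XOR 8 XOR 12 = 11.
Result: 13 * 3 = 11 (in Nim).

11


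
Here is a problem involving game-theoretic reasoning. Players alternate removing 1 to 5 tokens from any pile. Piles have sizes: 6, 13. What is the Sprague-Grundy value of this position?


Subtraction set: {1, 2, 3, 4, 5}
For this subtraction set, G(n) = n mod 6 (period = max + 1 = 6).
Pile 1 (size 6): G(6) = 6 mod 6 = 0
Pile 2 (size 13): G(13) = 13 mod 6 = 1
Total Grundy value = XOR of all: 0 XOR 1 = 1

1


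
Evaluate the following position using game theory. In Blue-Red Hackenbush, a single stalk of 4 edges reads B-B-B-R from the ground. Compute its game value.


Edges (from ground): B-B-B-R
By Berlekamp's sign-expansion rule, a Blue-Red Hackenbush stalk has the value of the surreal number whose sign sequence is the edge sequence with B -> + and R -> -.
Sign sequence: +++-
Trace the sign expansion in the surreal number tree, starting from 0:
Edge 1: B (sign +) -> bounds (0, +inf), value = 1
Edge 2: B (sign +) -> bounds (1, +inf), value = 2
Edge 3: B (sign +) -> bounds (2, +inf), value = 3
Edge 4: R (sign -) -> bounds (2, 3), value = 5/2
Game value = 5/2

5/2


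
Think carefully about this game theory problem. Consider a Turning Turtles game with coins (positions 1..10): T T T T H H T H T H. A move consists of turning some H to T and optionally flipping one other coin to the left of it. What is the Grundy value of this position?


Coins: T T T T H H T H T H
Key fact: a single head at position k behaves exactly like a Nim heap of size k (turning it to T and optionally flipping a coin at j < k corresponds to moving the heap from k to j, or to 0), and heads combine as a disjunctive sum (two heads at the same place would cancel, matching j XOR j = 0). So the Nim-value is the XOR of the 1-indexed positions of the heads.
Face-up positions (1-indexed): [5, 6, 8, 10]
XOR 0 with 5: 0 XOR 5 = 5
XOR 5 with 6: 5 XOR 6 = 3
XOR 3 with 8: 3 XOR 8 = 11
XOR 11 with 10: 11 XOR 10 = 1
Nim-value = 1

1


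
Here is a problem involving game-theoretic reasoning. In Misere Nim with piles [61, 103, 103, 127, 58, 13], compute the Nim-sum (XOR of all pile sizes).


We need the XOR (exclusive or) of all pile sizes.
After XOR-ing pile 1 (size 61): 0 XOR 61 = 61
After XOR-ing pile 2 (size 103): 61 XOR 103 = 90
After XOR-ing pile 3 (size 103): 90 XOR 103 = 61
After XOR-ing pile 4 (size 127): 61 XOR 127 = 66
After XOR-ing pile 5 (size 58): 66 XOR 58 = 120
After XOR-ing pile 6 (size 13): 120 XOR 13 = 117
The Nim-value of this position is 117.

117


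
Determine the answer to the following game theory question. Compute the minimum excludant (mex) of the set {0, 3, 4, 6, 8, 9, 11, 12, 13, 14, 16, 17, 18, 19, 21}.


Set = {0, 3, 4, 6, 8, 9, 11, 12, 13, 14, 16, 17, 18, 19, 21}
0 is in the set.
1 is NOT in the set. This is the mex.
mex = 1

1


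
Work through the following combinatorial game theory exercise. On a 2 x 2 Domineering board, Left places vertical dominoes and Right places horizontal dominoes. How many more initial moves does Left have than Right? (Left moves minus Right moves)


Board is 2 x 2 (rows x cols).
Left (vertical) placements: (rows-1) * cols = 1 * 2 = 2
Right (horizontal) placements: rows * (cols-1) = 2 * 1 = 2
Advantage = Left - Right = 2 - 2 = 0

0


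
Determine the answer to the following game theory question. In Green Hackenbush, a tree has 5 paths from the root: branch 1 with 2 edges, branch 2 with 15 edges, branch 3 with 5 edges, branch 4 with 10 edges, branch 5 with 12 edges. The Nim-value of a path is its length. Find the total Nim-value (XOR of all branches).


The tree has 5 branches from the ground vertex.
In Green Hackenbush, the Nim-value of a simple path of length k is k.
Branch 1: length 2, Nim-value = 2
Branch 2: length 15, Nim-value = 15
Branch 3: length 5, Nim-value = 5
Branch 4: length 10, Nim-value = 10
Branch 5: length 12, Nim-value = 12
Total Nim-value = XOR of all branch values:
0 XOR 2 = 2
2 XOR 15 = 13
13 XOR 5 = 8
8 XOR 10 = 2
2 XOR 12 = 14
Nim-value of the tree = 14

14


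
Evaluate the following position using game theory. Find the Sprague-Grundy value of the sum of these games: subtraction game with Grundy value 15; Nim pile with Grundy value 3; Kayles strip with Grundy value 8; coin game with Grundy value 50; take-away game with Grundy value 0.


By the Sprague-Grundy theorem, the Grundy value of a sum of games is the XOR of individual Grundy values.
subtraction game: Grundy value = 15. Running XOR: 0 XOR 15 = 15
Nim pile: Grundy value = 3. Running XOR: 15 XOR 3 = 12
Kayles strip: Grundy value = 8. Running XOR: 12 XOR 8 = 4
coin game: Grundy value = 50. Running XOR: 4 XOR 50 = 54
take-away game: Grundy value = 0. Running XOR: 54 XOR 0 = 54
The combined Grundy value is 54.

54


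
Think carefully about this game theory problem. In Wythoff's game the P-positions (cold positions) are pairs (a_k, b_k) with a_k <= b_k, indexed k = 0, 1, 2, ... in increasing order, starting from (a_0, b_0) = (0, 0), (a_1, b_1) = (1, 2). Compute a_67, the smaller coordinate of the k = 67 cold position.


By Wythoff's theorem, a_k = floor(k * phi) and b_k = floor(k * phi^2) = a_k + k, where phi = (1 + sqrt(5))/2 is the golden ratio.
phi = (1 + sqrt(5))/2 = 1.618034
k = 67
k * phi = 67 * 1.618034 = 108.408277
a_67 = floor(k * phi) = 108

108


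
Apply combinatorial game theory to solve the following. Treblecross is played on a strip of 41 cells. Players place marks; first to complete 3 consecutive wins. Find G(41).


Treblecross: place X on empty cells; 3-in-a-row wins.
Playing within two cells of an existing X lets the opponent win at once, so sensible play treats the cells i-2..i+2 around each X as dead. The player left with no safe cell loses, so this is a normal-play take-away game on strips of safe cells.
Placing X at cell i (0-indexed) of a strip of k safe cells leaves independent strips of sizes max(0, i-2) and max(0, k-i-3). Hence G(k) = mex{ G(max(0,i-2)) XOR G(max(0,k-i-3)) : 0 <= i < k }, with G(0) = 0.
G(1): splits (0,0):0^0=0 -> mex({0}) = 1
G(2): splits (0,0):0^0=0 -> mex({0}) = 1
G(3): splits (0,0):0^0=0 -> mex({0}) = 1
G(4): splits (0,1):0^1=1 (0,0):0^0=0 -> mex({0, 1}) = 2
G(5): splits (0,2):0^1=1 (0,1):0^1=1 (0,0):0^0=0 -> mex({0, 1}) = 2
G(6) = mex({1}) = 0
G(7) = mex({0, 1, 2}) = 3
G(8) = mex({0, 1, 2}) = 3
G(9) = mex({0, 2}) = 1
G(10) = mex({0, 2, 3}) = 1
G(11) = mex({0, 3}) = 1
G(12) = mex({1, 3}) = 0
G(13) = mex({0, 1, 2, 3}) = 4
G(14) = mex({0, 1, 2}) = 3
G(15) = mex({0, 1, 2}) = 3
G(16) = mex({0, 1, 2, 4}) = 3
G(17) = mex({0, 1, 3, 4}) = 2
G(18) = mex({0, 1, 3, 4}) = 2
G(19) = mex({0, 1, 3, 5}) = 2
G(20) = mex({0, 1, 2, 3, 5}) = 4
G(21) = mex({0, 1, 2, 3, 5}) = 4
G(22) = mex({1, 2, 6}) = 0
G(23) = mex({0, 1, 2, 3, 4, 6}) = 5
G(24) = mex({0, 1, 2, 3, 4}) = 5
G(25) = mex({0, 1, 3, 4, 7}) = 2
G(26) = mex({0, 1, 3, 4, 5, 7}) = 2
G(27) = mex({0, 1, 3, 5}) = 2
G(28) = mex({0, 1, 2, 5}) = 3
G(29) = mex({0, 1, 2, 4, 5, 6}) = 3
G(30) = mex({1, 2, 4, 6}) = 0
G(31) = mex({0, 1, 2, 3, 4, 6}) = 5
G(32) = mex({1, 2, 3, 4, 7}) = 0
G(33) = mex({0, 3, 7}) = 1
G(34) = mex({0, 2, 3, 5, 7}) = 1
G(35) = mex({0, 2, 3, 5, 6}) = 1
G(36) = mex({0, 1, 2, 5, 6}) = 3
G(37) = mex({0, 1, 2, 4, 5, 6}) = 3
G(38) = mex({0, 1, 2, 4}) = 3
G(39) = mex({0, 1, 2, 3, 4, 7}) = 5
G(40) = mex({0, 1, 2, 3, 4, 5, 7}) = 6
G(41) = mex({0, 1, 2, 3, 5, 7}) = 4
Therefore G(41) = 4.

4


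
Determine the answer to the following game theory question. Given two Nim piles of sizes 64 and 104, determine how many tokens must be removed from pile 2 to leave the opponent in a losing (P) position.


Piles: 64 and 104
Current XOR: 64 XOR 104 = 40 (non-zero, so this is an N-position).
To make the XOR zero, we need to find a move that balances the piles.
For pile 2 (size 104): target = 104 XOR 40 = 64
We reduce pile 2 from 104 to 64.
Tokens removed: 104 - 64 = 40
Verification: 64 XOR 64 = 0

40


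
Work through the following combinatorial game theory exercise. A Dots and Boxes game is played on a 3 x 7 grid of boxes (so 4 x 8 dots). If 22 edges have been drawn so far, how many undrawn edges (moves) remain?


Grid: 3 x 7 boxes, i.e. 4 rows and 8 columns of dots.
Horizontal edges: (rows + 1) * cols = 4 * 7 = 28
Vertical edges: rows * (cols + 1) = 3 * 8 = 24
Total edges: 28 + 24 = 52
Edges drawn: 22
Remaining: 52 - 22 = 30

30


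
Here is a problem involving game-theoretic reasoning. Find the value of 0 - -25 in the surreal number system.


x = 0, y = -25
x - y = 0 - -25 = 25

25


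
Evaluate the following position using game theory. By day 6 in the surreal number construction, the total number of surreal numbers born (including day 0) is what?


Day 0: {|} = 0 is born. Count = 1.
Day n: the number of surreal numbers born by day n is 2^(n+1) - 1.
By day 0: 2^1 - 1 = 1
By day 1: 2^2 - 1 = 3
By day 2: 2^3 - 1 = 7
By day 3: 2^4 - 1 = 15
By day 4: 2^5 - 1 = 31
By day 5: 2^6 - 1 = 63
By day 6: 2^7 - 1 = 127
By day 6: 127 surreal numbers.

127


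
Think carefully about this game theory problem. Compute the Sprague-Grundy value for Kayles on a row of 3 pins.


Kayles: a move removes 1 or 2 adjacent pins from a contiguous row.
Removing pins from a row of k leaves two independent rows (a, b) with a + b = k - 1 (one pin) or a + b = k - 2 (two pins); an end removal gives a = 0.
By Sprague-Grundy, G(k) = mex{ G(a) XOR G(b) } over all these splits. G(0) = 0.
G(1): splits (0,0):0^0=0 -> mex({0}) = 1
G(2): splits (0,1):0^1=1 (0,0):0^0=0 -> mex({0, 1}) = 2
G(3): splits (0,2):0^2=2 (1,1):1^1=0 (0,1):0^1=1 -> mex({0, 1, 2}) = 3
Therefore G(3) = 3.

3


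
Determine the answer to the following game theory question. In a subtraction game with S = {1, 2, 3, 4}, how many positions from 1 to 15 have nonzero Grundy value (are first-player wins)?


Subtraction set S = {1, 2, 3, 4}, so G(n) = n mod 5.
G(n) = 0 when n is a multiple of 5.
Multiples of 5 in [1, 15]: 3
N-positions (nonzero Grundy) = 15 - 3 = 12

12


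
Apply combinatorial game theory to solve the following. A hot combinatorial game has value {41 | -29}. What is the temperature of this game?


The game is {41 | -29}, a switch {a | b} with numbers a > b.
Cooling {a | b} by t gives {a - t | b + t}, which stops being hot when a - t = b + t, i.e. at t = (a - b)/2. So the temperature of a switch is (a - b)/2.
Temperature = (Left option - Right option) / 2
= (41 - (-29)) / 2
= 70 / 2
= 35

35


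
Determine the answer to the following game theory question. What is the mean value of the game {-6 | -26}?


Game = {-6 | -26}, a switch {a | b} with numbers a > b.
Its thermograph has left wall a - t and right wall b + t, which meet at t = (a - b)/2, where both equal (a + b)/2. So the mast (mean value) is at (a + b)/2.
Mean = (-6 + (-26))/2 = -32/2 = -16

-16


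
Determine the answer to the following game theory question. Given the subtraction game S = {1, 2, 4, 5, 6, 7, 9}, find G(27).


The subtraction set is S = {1, 2, 4, 5, 6, 7, 9}.
G(k) = mex{ G(k - s) : s in S, s <= k }. We compute iteratively: G(0) = 0.
G(1) = mex({0}) = 1
G(2) = mex({0, 1}) = 2
G(3) = mex({1, 2}) = 0
G(4) = mex({0, 2}) = 1
G(5) = mex({0, 1}) = 2
G(6) = mex({0, 1, 2}) = 3
G(7) = mex({0, 1, 2, 3}) = 4
G(8) = mex({0, 1, 2, 3, 4}) = 5
G(9) = mex({0, 1, 2, 4, 5}) = 3
G(10) = mex({0, 1, 2, 3, 5}) = 4
G(11) = mex({1, 2, 3, 4}) = 0
G(12) = mex({0, 2, 3, 4, 5}) = 1
G(13) = mex({0, 1, 3, 4, 5}) = 2
G(14) = mex({1, 2, 3, 4, 5}) = 0
G(15) = mex({0, 2, 3, 4, 5}) = 1
G(16) = mex({0, 1, 3, 4}) = 2
G(17) = mex({0, 1, 2, 4, 5}) = 3
G(18) = mex({0, 1, 2, 3}) = 4
G(19) = mex({0, 1, 2, 3, 4}) = 5
Observe that G(11)..G(19) = 0, 1, 2, 0, 1, 2, 3, 4, 5 repeats G(0)..G(8) = 0, 1, 2, 0, 1, 2, 3, 4, 5.
For k >= max(S) = 9, G(k) is determined by the previous 9 values G(k-9)..G(k-1); a window of 9 consecutive values has recurred shifted by 11, so by induction G(k + 11) = G(k) for all k >= 0: the sequence is periodic from the start with period 11.
One period: G(0..10) = 0, 1, 2, 0, 1, 2, 3, 4, 5, 3, 4.
27 mod 11 = 5, so G(27) = G(5) = 2.

2


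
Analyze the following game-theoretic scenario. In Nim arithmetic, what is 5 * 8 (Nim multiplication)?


Nim multiplication is bilinear over XOR: (u XOR v) * w = (u*w) XOR (v*w).
So we split each operand into its bit components and XOR the pairwise Nim products.
5 = 1 + 4 (as XOR of powers of 2).
8 = 8 (as XOR of powers of 2).
Using the standard Nim-product table on single bits:
  2*2 = 3,   2*4 = 8,   2*8 = 12,
  4*4 = 6,   4*8 = 11,  8*8 = 13,
and  1*x = x (identity), k*l = l*k (commutative).
Pairwise Nim products:
  1 * 8 = 8
  4 * 8 = 11
XOR them: 8 XOR 11 = 3.
Result: 5 * 8 = 3 (in Nim).

3


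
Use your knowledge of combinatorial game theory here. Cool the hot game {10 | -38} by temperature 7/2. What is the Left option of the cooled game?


Original game: {10 | -38} (a switch {a | b} with a > b).
Cooling by t (for t below the temperature (a - b)/2 = 24) taxes each move by t: {a | b} cooled by t is {a - t | b + t}.
Cooling amount: t = 7/2
Cooled Left option: 10 - 7/2 = 13/2
Cooled Right option: -38 + 7/2 = -69/2
Cooled game: {13/2 | -69/2}
Left option = 13/2

13/2


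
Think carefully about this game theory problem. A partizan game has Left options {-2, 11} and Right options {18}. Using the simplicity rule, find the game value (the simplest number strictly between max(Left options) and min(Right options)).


Left options: {-2, 11}, max = 11
Right options: {18}, min = 18
All options are numbers and max(Left) < min(Right), so by the simplicity theorem the value is the simplest (earliest-born) number strictly between 11 and 18.
Integers 12 through 17 all lie strictly between 11 and 18.
Among integers, the simplest (lowest birthday = smallest |n|; 0 is born on day 0, +-n on day n) is 12.
No non-integer in the interval can be simpler: if x is a non-integer in the interval, then floor(x) or ceil(x) also lies in the interval (the interval contains an integer), and both are proper prefixes of x's sign expansion, i.e. born earlier. So the game value is 12.
Game value = 12

12


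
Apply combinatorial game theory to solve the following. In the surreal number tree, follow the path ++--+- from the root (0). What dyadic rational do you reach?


Sign expansion: ++--+-
Rule: track bounds (lo, hi), initially (-inf, +inf). On '+', the current value becomes lo and we move to the simplest number in (value, hi): value + 1 if hi = +inf, otherwise the midpoint (value + hi)/2. On '-', the current value becomes hi and we move to value - 1 if lo = -inf, otherwise the midpoint (lo + value)/2.
Start at 0.
Step 1: sign = +, move right. Bounds: (0, +inf). Value = 1
Step 2: sign = +, move right. Bounds: (1, +inf). Value = 2
Step 3: sign = -, move left. Bounds: (1, 2). Value = 3/2
Step 4: sign = -, move left. Bounds: (1, 3/2). Value = 5/4
Step 5: sign = +, move right. Bounds: (5/4, 3/2). Value = 11/8
Step 6: sign = -, move left. Bounds: (5/4, 11/8). Value = 21/16
The surreal number with sign expansion ++--+- is 21/16.

21/16


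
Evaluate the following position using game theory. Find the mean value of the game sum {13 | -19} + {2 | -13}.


G1 = {13 | -19}, G2 = {2 | -13}
Each is a switch {a | b} with numbers a > b; its mean value is (a + b)/2, and mean value is additive over game sums: m(G1 + G2) = m(G1) + m(G2).
Mean of G1 = (13 + (-19))/2 = -6/2 = -3
Mean of G2 = (2 + (-13))/2 = -11/2 = -11/2
Mean of G1 + G2 = -3 + -11/2 = -17/2

-17/2


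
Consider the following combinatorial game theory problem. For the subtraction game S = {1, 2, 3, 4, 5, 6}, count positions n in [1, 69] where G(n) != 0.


Subtraction set S = {1, 2, 3, 4, 5, 6}, so G(n) = n mod 7.
G(n) = 0 when n is a multiple of 7.
Multiples of 7 in [1, 69]: 9
N-positions (nonzero Grundy) = 69 - 9 = 60

60


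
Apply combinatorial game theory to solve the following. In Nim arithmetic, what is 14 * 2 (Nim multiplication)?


Nim multiplication is bilinear over XOR: (u XOR v) * w = (u*w) XOR (v*w).
So we split each operand into its bit components and XOR the pairwise Nim products.
14 = 2 + 4 + 8 (as XOR of powers of 2).
2 = 2 (as XOR of powers of 2).
Using the standard Nim-product table on single bits:
  2*2 = 3,   2*4 = 8,   2*8 = 12,
  4*4 = 6,   4*8 = 11,  8*8 = 13,
and  1*x = x (identity), k*l = l*k (commutative).
Pairwise Nim products:
  2 * 2 = 3
  4 * 2 = 8
  8 * 2 = 12
XOR them: 3 XOR 8 XOR 12 = 7.
Result: 14 * 2 = 7 (in Nim).

7


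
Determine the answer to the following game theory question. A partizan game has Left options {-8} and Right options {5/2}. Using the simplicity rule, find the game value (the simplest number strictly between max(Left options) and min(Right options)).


Left options: {-8}, max = -8
Right options: {5/2}, min = 5/2
All options are numbers and max(Left) < min(Right), so by the simplicity theorem the value is the simplest (earliest-born) number strictly between -8 and 5/2.
Integers -7 through 2 all lie strictly between -8 and 5/2.
Among integers, the simplest (lowest birthday = smallest |n|; 0 is born on day 0, +-n on day n) is 0.
No non-integer in the interval can be simpler: if x is a non-integer in the interval, then floor(x) or ceil(x) also lies in the interval (the interval contains an integer), and both are proper prefixes of x's sign expansion, i.e. born earlier. So the game value is 0.
Game value = 0

0


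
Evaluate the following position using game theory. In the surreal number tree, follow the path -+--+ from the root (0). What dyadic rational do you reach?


Sign expansion: -+--+
Rule: track bounds (lo, hi), initially (-inf, +inf). On '+', the current value becomes lo and we move to the simplest number in (value, hi): value + 1 if hi = +inf, otherwise the midpoint (value + hi)/2. On '-', the current value becomes hi and we move to value - 1 if lo = -inf, otherwise the midpoint (lo + value)/2.
Start at 0.
Step 1: sign = -, move left. Bounds: (-inf, 0). Value = -1
Step 2: sign = +, move right. Bounds: (-1, 0). Value = -1/2
Step 3: sign = -, move left. Bounds: (-1, -1/2). Value = -3/4
Step 4: sign = -, move left. Bounds: (-1, -3/4). Value = -7/8
Step 5: sign = +, move right. Bounds: (-7/8, -3/4). Value = -13/16
The surreal number with sign expansion -+--+ is -13/16.

-13/16


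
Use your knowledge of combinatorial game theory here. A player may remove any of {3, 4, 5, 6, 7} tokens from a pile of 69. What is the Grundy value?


The subtraction set is S = {3, 4, 5, 6, 7}.
G(k) = mex{ G(k - s) : s in S, s <= k }. We compute iteratively: G(0) = 0.
G(1) = mex({}) = 0
G(2) = mex({}) = 0
G(3) = mex({0}) = 1
G(4) = mex({0}) = 1
G(5) = mex({0}) = 1
G(6) = mex({0, 1}) = 2
G(7) = mex({0, 1}) = 2
G(8) = mex({0, 1}) = 2
G(9) = mex({0, 1, 2}) = 3
G(10) = mex({1, 2}) = 0
G(11) = mex({1, 2}) = 0
G(12) = mex({1, 2, 3}) = 0
G(13) = mex({0, 2, 3}) = 1
G(14) = mex({0, 2, 3}) = 1
G(15) = mex({0, 2, 3}) = 1
G(16) = mex({0, 1, 3}) = 2
Observe that G(10)..G(16) = 0, 0, 0, 1, 1, 1, 2 repeats G(0)..G(6) = 0, 0, 0, 1, 1, 1, 2.
For k >= max(S) = 7, G(k) is determined by the previous 7 values G(k-7)..G(k-1); a window of 7 consecutive values has recurred shifted by 10, so by induction G(k + 10) = G(k) for all k >= 0: the sequence is periodic from the start with period 10.
One period: G(0..9) = 0, 0, 0, 1, 1, 1, 2, 2, 2, 3.
69 mod 10 = 9, so G(69) = G(9) = 3.

3
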